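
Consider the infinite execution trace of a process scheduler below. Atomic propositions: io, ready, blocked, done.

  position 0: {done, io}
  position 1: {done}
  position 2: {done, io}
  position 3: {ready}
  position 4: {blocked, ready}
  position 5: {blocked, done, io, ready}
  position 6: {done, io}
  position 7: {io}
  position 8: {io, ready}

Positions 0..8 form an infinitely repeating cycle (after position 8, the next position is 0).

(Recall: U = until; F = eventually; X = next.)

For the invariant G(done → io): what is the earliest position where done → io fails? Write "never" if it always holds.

Check done → io at each position in order: 0 ✓.
At position 1 the labels are {done}, so done → io is false there. This is the first violation.

1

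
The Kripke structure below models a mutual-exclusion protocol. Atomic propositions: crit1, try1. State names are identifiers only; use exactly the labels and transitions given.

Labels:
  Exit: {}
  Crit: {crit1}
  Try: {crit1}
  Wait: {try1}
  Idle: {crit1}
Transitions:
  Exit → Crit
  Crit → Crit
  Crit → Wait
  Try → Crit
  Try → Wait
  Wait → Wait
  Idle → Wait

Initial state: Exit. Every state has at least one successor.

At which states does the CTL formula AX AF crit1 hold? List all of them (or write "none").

States satisfying AF crit1: {Exit, Crit, Try, Idle}.
States satisfying AX AF crit1: {Exit}.

{Exit}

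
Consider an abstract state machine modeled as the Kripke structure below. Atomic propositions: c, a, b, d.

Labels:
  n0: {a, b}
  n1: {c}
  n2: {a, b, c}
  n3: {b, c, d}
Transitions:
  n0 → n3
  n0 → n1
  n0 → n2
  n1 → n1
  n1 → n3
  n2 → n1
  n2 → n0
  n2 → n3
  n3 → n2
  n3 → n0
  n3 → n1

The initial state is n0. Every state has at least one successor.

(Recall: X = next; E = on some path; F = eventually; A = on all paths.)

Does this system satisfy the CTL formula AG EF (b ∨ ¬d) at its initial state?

States satisfying EF (b ∨ ¬d): {n0, n1, n2, n3}.
States satisfying AG EF (b ∨ ¬d): {n0, n1, n2, n3}.
Every state reachable from n0 satisfies EF (b ∨ ¬d).
n0 ∈ Sat(AG EF (b ∨ ¬d)).

Satisfied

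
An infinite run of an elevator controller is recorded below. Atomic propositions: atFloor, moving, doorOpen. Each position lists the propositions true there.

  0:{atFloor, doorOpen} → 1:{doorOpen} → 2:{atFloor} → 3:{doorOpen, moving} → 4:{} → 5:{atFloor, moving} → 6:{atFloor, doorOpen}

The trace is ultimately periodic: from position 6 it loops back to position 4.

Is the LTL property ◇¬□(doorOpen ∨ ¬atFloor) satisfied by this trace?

Holds

¬□(doorOpen ∨ ¬atFloor) holds at position 0, which is reachable from 0, so ◇¬□(doorOpen ∨ ¬atFloor) holds.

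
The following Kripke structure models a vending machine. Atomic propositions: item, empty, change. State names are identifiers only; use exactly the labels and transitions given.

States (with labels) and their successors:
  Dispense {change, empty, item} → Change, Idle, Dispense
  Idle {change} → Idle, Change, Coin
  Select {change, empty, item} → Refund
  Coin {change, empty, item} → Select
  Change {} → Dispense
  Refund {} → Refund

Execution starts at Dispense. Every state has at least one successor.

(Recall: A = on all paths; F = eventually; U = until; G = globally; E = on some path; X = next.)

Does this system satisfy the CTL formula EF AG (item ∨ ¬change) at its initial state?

States satisfying AG (item ∨ ¬change): {Select, Coin, Refund}.
States satisfying EF AG (item ∨ ¬change): {Dispense, Idle, Select, Coin, Change, Refund}.
Some path from Dispense reaches a state where AG (item ∨ ¬change) holds.
Dispense ∈ Sat(EF AG (item ∨ ¬change)).

Holds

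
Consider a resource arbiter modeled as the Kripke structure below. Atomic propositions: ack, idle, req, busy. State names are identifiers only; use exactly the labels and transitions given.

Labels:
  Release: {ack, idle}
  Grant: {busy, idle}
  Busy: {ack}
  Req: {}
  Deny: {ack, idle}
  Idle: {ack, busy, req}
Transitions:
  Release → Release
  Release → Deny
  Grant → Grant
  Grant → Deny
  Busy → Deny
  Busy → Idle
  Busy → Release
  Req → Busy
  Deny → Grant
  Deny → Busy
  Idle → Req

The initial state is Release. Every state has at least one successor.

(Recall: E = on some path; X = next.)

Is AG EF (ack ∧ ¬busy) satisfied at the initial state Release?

Yes

States satisfying EF (ack ∧ ¬busy): {Release, Grant, Busy, Req, Deny, Idle}.
States satisfying AG EF (ack ∧ ¬busy): {Release, Grant, Busy, Req, Deny, Idle}.
Every state reachable from Release satisfies EF (ack ∧ ¬busy).
Release ∈ Sat(AG EF (ack ∧ ¬busy)).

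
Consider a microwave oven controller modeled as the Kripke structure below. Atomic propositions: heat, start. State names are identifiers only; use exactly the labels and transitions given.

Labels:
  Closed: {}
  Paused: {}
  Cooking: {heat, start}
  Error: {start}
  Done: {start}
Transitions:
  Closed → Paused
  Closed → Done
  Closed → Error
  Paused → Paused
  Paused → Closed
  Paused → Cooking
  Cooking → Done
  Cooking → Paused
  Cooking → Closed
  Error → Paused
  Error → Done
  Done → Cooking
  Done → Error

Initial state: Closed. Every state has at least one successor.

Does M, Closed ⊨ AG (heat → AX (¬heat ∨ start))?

States satisfying heat → AX (¬heat ∨ start): {Closed, Paused, Cooking, Error, Done}.
States satisfying AG (heat → AX (¬heat ∨ start)): {Closed, Paused, Cooking, Error, Done}.
Every state reachable from Closed satisfies heat → AX (¬heat ∨ start).
Closed ∈ Sat(AG (heat → AX (¬heat ∨ start))).

Yes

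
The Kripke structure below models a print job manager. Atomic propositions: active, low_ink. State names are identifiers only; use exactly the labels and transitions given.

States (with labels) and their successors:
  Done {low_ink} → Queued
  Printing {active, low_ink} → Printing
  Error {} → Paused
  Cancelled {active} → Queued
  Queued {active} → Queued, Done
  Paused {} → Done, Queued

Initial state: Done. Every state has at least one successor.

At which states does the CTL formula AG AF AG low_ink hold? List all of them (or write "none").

{Printing}

States satisfying AF AG low_ink: {Printing}.
States satisfying AG AF AG low_ink: {Printing}.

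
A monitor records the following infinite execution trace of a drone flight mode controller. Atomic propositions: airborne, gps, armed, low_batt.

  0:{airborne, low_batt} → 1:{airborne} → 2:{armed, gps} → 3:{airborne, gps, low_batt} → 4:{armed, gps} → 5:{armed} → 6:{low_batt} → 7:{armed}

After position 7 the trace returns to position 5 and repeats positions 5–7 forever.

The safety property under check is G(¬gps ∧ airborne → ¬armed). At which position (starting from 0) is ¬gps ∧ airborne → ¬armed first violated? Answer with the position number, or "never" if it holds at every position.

¬gps ∧ airborne → ¬armed holds at every position 0..7, and those are all the positions the trace ever visits, so the invariant G(¬gps ∧ airborne → ¬armed) is never violated.

never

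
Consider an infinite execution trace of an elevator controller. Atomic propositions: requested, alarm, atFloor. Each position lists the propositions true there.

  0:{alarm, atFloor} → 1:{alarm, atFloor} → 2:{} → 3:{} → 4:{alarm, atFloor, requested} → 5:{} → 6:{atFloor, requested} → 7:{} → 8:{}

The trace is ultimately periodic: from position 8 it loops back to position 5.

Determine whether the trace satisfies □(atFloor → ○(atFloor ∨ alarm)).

Does not hold

atFloor → ○(atFloor ∨ alarm) must hold at every position from 0 onward. It fails at position 1, so □(atFloor → ○(atFloor ∨ alarm)) is false.
Positions where atFloor holds: 0, 1, 4, 6.
Check ○(atFloor ∨ alarm) at each: 0→ok, 1→fails, 4→fails, 6→fails.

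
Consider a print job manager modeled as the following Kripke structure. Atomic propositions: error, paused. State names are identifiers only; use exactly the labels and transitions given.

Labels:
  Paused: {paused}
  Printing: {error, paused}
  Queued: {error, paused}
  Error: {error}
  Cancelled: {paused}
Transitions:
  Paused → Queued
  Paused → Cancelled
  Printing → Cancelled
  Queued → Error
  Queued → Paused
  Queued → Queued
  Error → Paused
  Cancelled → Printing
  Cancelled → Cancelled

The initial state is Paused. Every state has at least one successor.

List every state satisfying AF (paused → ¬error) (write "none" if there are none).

{Paused, Printing, Error, Cancelled}

States satisfying paused → ¬error: {Paused, Error, Cancelled}.
States satisfying AF (paused → ¬error): {Paused, Printing, Error, Cancelled}.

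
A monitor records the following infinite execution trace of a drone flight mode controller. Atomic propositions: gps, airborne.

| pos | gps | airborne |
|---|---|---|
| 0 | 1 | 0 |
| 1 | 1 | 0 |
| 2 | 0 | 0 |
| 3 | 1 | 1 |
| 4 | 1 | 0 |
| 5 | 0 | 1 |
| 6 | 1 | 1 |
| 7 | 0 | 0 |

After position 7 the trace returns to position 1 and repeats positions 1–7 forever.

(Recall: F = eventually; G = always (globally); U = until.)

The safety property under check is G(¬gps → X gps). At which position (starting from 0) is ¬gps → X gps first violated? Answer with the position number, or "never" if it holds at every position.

never

¬gps → X gps holds at every position 0..7, and those are all the positions the trace ever visits, so the invariant G(¬gps → X gps) is never violated.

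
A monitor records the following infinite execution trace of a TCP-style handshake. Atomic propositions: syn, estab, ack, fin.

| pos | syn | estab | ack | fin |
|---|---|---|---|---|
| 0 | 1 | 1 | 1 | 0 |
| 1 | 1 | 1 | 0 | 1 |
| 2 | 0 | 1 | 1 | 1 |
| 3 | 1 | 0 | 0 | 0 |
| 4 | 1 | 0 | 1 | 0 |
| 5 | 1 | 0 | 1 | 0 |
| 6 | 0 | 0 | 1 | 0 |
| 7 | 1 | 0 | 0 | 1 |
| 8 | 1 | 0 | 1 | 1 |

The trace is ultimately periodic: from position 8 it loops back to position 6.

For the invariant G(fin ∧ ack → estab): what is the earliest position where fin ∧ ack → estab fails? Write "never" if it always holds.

Check fin ∧ ack → estab at each position in order: 0 ✓, 1 ✓, 2 ✓, 3 ✓, 4 ✓, 5 ✓, 6 ✓, 7 ✓.
At position 8 the labels are {ack, fin, syn}, so fin ∧ ack → estab is false there. This is the first violation.

8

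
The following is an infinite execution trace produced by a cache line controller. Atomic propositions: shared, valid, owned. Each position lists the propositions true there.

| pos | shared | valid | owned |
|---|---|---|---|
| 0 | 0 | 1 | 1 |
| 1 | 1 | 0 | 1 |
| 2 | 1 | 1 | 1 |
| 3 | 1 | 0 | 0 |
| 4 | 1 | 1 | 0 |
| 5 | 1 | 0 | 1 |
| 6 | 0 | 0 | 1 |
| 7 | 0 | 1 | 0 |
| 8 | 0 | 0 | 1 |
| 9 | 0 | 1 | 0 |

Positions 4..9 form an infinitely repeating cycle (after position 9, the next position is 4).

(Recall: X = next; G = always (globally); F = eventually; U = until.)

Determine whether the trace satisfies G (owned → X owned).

owned → X owned must hold at every position from 0 onward. It fails at position 2, so G (owned → X owned) is false.
Positions where owned holds: 0, 1, 2, 5, 6, 8.
Check X owned at each: 0→ok, 1→ok, 2→fails, 5→ok, 6→fails, 8→fails.

Does not hold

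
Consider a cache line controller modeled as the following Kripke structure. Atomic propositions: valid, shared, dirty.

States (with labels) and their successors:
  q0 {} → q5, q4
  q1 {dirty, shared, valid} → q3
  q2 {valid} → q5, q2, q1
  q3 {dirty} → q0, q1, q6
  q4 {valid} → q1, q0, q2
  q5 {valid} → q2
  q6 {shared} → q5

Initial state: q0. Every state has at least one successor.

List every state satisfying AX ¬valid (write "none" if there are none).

{q1}

States satisfying ¬valid: {q0, q3, q6}.
States satisfying AX ¬valid: {q1}.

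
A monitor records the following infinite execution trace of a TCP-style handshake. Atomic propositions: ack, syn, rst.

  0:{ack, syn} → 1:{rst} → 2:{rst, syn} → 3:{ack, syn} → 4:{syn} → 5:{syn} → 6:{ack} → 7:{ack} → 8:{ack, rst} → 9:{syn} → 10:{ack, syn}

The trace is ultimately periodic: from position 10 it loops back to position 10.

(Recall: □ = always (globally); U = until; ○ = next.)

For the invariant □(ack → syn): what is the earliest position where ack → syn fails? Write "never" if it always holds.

6

Check ack → syn at each position in order: 0 ✓, 1 ✓, 2 ✓, 3 ✓, 4 ✓, 5 ✓.
At position 6 the labels are {ack}, so ack → syn is false there. This is the first violation.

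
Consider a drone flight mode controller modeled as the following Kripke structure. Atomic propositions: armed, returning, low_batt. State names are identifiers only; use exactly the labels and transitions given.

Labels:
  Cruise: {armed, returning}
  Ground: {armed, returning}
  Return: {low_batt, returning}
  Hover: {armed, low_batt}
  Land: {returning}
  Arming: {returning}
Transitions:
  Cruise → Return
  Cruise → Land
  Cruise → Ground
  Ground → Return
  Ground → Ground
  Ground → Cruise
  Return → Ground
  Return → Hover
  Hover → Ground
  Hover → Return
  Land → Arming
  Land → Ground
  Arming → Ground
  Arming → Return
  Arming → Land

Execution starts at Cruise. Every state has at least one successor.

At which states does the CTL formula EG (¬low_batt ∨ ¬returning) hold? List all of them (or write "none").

States satisfying ¬low_batt ∨ ¬returning: {Cruise, Ground, Hover, Land, Arming}.
States satisfying EG (¬low_batt ∨ ¬returning): {Cruise, Ground, Hover, Land, Arming}.

{Cruise, Ground, Hover, Land, Arming}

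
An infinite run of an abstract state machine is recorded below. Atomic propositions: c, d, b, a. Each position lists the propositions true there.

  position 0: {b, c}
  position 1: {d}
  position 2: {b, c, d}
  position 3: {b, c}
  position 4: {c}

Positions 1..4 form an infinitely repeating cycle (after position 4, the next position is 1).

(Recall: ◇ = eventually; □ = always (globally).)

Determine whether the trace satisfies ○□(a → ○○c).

The position after 0 is 1; □(a → ○○c) is true there.

Yes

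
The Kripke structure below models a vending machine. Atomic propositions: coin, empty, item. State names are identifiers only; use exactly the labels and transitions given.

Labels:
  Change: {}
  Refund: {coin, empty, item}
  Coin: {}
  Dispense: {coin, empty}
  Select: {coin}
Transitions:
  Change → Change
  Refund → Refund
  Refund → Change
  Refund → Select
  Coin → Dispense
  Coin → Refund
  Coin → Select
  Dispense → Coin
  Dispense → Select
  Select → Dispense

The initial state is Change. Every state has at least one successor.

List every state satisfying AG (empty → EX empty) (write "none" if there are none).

{Change}

States satisfying empty → EX empty: {Change, Refund, Coin, Select}.
States satisfying AG (empty → EX empty): {Change}.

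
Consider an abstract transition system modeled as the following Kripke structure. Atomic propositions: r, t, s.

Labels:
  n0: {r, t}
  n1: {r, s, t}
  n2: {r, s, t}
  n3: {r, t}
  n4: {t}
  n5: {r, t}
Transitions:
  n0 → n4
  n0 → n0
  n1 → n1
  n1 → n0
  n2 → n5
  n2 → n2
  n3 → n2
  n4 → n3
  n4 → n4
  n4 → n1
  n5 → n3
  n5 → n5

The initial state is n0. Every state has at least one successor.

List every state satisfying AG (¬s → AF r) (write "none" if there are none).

{n2, n3, n5}

States satisfying ¬s → AF r: {n0, n1, n2, n3, n5}.
States satisfying AG (¬s → AF r): {n2, n3, n5}.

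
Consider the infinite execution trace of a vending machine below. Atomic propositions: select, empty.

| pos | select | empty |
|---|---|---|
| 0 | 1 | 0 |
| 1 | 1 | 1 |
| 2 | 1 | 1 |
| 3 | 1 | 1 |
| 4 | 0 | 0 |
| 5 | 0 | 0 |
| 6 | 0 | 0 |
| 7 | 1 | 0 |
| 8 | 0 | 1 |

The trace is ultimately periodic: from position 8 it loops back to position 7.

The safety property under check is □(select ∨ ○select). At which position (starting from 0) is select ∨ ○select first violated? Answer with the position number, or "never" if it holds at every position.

4

Check select ∨ ○select at each position in order: 0 ✓, 1 ✓, 2 ✓, 3 ✓.
At position 4 the labels are {} and the next position 5 has {}, so select ∨ ○select is false there. This is the first violation.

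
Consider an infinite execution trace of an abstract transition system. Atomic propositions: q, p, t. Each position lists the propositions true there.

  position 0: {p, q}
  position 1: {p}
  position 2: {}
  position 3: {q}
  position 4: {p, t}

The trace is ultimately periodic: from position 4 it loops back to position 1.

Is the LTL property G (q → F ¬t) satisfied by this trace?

q → F ¬t holds at every position 0..4, and those are all positions ever visited, so G (q → F ¬t) holds.
Positions where q holds: 0, 3.
Check F ¬t at each: 0→ok, 3→ok.

Yes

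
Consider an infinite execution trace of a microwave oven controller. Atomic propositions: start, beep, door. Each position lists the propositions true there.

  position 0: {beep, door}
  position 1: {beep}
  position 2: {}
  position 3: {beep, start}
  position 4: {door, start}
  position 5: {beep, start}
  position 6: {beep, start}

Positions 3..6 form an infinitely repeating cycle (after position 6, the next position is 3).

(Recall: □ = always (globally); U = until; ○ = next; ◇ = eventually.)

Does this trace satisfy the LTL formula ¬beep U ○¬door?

Walking from position 0: ○¬door first holds at position 0, and ¬beep holds at every earlier position along the way, so ¬beep U ○¬door holds.

Holds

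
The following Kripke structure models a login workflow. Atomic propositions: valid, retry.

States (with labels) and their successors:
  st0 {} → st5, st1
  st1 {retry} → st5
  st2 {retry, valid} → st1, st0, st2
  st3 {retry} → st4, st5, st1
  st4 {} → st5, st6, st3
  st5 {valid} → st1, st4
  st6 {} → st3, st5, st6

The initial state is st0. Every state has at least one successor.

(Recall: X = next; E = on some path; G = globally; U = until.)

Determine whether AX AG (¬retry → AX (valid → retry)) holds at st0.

Does not hold

States satisfying AG (¬retry → AX (valid → retry)): ∅.
States satisfying AX AG (¬retry → AX (valid → retry)): ∅.
st0 ∉ Sat(AX AG (¬retry → AX (valid → retry))).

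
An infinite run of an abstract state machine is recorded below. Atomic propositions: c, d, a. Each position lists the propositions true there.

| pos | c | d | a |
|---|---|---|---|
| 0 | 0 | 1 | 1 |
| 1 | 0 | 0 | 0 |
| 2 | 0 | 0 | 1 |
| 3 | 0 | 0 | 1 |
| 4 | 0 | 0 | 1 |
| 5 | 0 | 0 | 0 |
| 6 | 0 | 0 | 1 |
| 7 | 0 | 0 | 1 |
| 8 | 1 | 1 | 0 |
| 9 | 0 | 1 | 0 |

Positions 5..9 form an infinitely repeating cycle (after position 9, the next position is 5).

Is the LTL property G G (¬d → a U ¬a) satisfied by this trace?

Satisfied

G (¬d → a U ¬a) holds at every position 0..9, and those are all positions ever visited, so G G (¬d → a U ¬a) holds.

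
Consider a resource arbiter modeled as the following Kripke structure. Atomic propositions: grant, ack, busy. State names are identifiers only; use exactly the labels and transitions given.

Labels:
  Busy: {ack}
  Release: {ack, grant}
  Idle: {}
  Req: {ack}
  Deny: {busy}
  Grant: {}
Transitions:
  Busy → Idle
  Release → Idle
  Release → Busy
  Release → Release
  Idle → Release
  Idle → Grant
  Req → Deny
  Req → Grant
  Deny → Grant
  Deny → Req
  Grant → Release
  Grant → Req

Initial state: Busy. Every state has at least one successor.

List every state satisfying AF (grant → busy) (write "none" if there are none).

{Busy, Idle, Req, Deny, Grant}

States satisfying grant → busy: {Busy, Idle, Req, Deny, Grant}.
States satisfying AF (grant → busy): {Busy, Idle, Req, Deny, Grant}.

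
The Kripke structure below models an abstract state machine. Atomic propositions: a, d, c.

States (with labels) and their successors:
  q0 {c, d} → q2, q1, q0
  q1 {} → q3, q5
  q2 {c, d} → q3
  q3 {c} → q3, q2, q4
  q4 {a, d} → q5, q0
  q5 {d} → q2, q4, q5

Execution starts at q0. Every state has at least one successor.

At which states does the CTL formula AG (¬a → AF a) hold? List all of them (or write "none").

none

States satisfying ¬a → AF a: {q4}.
States satisfying AG (¬a → AF a): ∅.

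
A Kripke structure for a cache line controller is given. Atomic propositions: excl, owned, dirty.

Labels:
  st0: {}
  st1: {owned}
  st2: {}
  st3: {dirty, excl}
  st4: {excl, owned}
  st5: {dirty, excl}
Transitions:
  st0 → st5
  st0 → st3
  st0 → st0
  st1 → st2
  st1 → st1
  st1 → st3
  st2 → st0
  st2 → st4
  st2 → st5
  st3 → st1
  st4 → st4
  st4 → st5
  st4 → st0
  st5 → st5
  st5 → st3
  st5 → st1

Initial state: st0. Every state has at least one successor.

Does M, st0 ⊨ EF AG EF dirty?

States satisfying AG EF dirty: {st0, st1, st2, st3, st4, st5}.
States satisfying EF AG EF dirty: {st0, st1, st2, st3, st4, st5}.
Some path from st0 reaches a state where AG EF dirty holds.
st0 ∈ Sat(EF AG EF dirty).

Holds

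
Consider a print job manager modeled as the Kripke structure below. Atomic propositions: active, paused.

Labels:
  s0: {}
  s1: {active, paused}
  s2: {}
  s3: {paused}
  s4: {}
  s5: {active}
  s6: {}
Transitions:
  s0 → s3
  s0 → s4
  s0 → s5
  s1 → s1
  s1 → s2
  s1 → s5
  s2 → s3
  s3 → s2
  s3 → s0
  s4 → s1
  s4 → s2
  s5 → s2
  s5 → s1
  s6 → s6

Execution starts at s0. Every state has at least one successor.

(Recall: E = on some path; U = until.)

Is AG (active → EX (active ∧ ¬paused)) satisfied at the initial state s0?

States satisfying active → EX (active ∧ ¬paused): {s0, s1, s2, s3, s4, s6}.
States satisfying AG (active → EX (active ∧ ¬paused)): {s6}.
s5 is reachable from s0 and violates active → EX (active ∧ ¬paused), so AG fails at s0.
s0 ∉ Sat(AG (active → EX (active ∧ ¬paused))).

Violated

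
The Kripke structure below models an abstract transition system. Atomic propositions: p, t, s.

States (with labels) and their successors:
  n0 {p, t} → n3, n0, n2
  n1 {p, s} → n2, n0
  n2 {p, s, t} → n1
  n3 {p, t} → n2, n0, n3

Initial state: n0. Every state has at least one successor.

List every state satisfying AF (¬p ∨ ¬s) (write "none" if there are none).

{n0, n3}

States satisfying ¬p ∨ ¬s: {n0, n3}.
States satisfying AF (¬p ∨ ¬s): {n0, n3}.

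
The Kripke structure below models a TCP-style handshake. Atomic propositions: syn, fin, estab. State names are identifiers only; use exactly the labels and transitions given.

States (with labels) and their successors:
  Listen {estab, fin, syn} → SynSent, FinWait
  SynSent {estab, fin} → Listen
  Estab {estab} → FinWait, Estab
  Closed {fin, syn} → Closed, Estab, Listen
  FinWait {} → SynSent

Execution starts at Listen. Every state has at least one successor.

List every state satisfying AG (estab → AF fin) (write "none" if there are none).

{Listen, SynSent, FinWait}

States satisfying estab → AF fin: {Listen, SynSent, Closed, FinWait}.
States satisfying AG (estab → AF fin): {Listen, SynSent, FinWait}.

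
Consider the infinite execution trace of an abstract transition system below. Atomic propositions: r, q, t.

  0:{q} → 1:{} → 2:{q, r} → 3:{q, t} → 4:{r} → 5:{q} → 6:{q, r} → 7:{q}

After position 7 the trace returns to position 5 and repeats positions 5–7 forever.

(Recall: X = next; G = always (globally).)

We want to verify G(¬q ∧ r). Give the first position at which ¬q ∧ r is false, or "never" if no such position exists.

At position 0 the labels are {q}, so ¬q ∧ r is false there. This is the first violation.

0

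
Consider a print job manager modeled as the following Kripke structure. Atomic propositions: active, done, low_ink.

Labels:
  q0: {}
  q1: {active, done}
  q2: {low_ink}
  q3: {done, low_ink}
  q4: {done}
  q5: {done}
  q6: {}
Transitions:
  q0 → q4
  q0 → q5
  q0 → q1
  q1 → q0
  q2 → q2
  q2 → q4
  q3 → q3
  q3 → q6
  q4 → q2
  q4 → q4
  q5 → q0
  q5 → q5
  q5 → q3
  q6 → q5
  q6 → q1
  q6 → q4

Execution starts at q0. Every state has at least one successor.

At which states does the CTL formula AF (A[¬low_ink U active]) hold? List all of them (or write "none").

{q1}

States satisfying A[¬low_ink U active]: {q1}.
States satisfying AF (A[¬low_ink U active]): {q1}.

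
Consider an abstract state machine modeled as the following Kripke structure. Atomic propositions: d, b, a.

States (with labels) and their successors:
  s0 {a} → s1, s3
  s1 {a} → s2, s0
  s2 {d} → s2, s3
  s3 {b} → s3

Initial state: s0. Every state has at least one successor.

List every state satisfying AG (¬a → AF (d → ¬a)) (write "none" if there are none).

States satisfying ¬a → AF (d → ¬a): {s0, s1, s2, s3}.
States satisfying AG (¬a → AF (d → ¬a)): {s0, s1, s2, s3}.

{s0, s1, s2, s3}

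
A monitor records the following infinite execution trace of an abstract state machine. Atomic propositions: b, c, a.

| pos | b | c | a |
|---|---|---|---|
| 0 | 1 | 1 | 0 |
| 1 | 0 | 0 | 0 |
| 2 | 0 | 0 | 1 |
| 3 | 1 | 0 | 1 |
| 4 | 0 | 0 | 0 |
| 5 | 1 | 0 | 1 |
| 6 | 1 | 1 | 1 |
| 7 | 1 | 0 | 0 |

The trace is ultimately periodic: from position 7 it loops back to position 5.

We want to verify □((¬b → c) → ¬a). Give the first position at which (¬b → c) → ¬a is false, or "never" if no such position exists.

Check (¬b → c) → ¬a at each position in order: 0 ✓, 1 ✓, 2 ✓.
At position 3 the labels are {a, b}, so (¬b → c) → ¬a is false there. This is the first violation.

3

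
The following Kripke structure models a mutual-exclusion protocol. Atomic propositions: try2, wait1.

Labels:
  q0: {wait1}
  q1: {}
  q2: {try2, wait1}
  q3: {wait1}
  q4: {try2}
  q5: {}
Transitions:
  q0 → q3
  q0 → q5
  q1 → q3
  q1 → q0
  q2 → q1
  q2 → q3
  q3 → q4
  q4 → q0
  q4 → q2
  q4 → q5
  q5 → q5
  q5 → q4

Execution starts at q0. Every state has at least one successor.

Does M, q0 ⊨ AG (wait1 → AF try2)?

Does not hold

States satisfying wait1 → AF try2: {q1, q2, q3, q4, q5}.
States satisfying AG (wait1 → AF try2): ∅.
q0 is reachable from q0 and violates wait1 → AF try2, so AG fails at q0.
q0 ∉ Sat(AG (wait1 → AF try2)).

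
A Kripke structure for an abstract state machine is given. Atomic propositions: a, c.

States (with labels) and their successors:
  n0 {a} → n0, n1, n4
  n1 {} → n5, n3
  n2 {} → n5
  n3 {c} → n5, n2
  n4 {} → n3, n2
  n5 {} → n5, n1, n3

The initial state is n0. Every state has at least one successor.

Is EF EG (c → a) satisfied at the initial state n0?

Holds

States satisfying EG (c → a): {n0, n1, n2, n4, n5}.
States satisfying EF EG (c → a): {n0, n1, n2, n3, n4, n5}.
Some path from n0 reaches a state where EG (c → a) holds.
n0 ∈ Sat(EF EG (c → a)).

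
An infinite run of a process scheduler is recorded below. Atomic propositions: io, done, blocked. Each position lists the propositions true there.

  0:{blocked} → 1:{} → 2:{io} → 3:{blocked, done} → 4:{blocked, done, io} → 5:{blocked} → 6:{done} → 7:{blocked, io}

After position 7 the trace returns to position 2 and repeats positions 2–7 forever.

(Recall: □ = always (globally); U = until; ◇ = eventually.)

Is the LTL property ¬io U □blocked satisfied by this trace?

Does not hold

Walking from position 0: at position 2, □blocked has not yet held and ¬io fails, so ¬io U □blocked is false.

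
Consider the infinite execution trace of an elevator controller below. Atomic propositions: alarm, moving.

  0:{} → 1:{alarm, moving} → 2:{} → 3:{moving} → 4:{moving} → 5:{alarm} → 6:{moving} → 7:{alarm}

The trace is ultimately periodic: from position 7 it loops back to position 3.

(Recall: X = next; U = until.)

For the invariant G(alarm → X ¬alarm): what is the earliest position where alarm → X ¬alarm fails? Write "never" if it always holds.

never

alarm → X ¬alarm holds at every position 0..7, and those are all the positions the trace ever visits, so the invariant G(alarm → X ¬alarm) is never violated.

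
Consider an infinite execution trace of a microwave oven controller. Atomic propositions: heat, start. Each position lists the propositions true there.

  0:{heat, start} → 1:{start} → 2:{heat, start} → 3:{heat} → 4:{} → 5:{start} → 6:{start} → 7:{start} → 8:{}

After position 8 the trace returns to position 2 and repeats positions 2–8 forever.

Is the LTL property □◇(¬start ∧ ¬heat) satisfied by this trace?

◇(¬start ∧ ¬heat) holds at every position 0..8, and those are all positions ever visited, so □◇(¬start ∧ ¬heat) holds.

Satisfied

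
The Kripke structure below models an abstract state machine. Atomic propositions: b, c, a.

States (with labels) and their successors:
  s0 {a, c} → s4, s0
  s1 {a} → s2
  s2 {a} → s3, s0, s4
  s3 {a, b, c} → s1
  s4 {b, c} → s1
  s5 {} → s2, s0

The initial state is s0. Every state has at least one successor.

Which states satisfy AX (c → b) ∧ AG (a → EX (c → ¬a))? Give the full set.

{s1, s3, s4}

States satisfying c → b: {s1, s2, s3, s4, s5}.
States satisfying AX (c → b): {s1, s3, s4}.
States satisfying a → EX (c → ¬a): {s0, s1, s2, s3, s4, s5}.
States satisfying AG (a → EX (c → ¬a)): {s0, s1, s2, s3, s4, s5}.
States satisfying AX (c → b) ∧ AG (a → EX (c → ¬a)): {s1, s3, s4}.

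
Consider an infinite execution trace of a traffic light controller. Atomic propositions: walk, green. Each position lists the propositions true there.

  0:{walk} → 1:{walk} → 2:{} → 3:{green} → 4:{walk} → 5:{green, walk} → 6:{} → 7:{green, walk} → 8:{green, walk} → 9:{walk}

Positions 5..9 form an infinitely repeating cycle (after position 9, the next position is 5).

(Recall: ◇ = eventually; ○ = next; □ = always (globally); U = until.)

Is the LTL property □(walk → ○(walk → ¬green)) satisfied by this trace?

walk → ○(walk → ¬green) must hold at every position from 0 onward. It fails at position 4, so □(walk → ○(walk → ¬green)) is false.
Positions where walk holds: 0, 1, 4, 5, 7, 8, 9.
Check ○(walk → ¬green) at each: 0→ok, 1→ok, 4→fails, 5→ok, 7→fails, 8→ok, 9→fails.

Violated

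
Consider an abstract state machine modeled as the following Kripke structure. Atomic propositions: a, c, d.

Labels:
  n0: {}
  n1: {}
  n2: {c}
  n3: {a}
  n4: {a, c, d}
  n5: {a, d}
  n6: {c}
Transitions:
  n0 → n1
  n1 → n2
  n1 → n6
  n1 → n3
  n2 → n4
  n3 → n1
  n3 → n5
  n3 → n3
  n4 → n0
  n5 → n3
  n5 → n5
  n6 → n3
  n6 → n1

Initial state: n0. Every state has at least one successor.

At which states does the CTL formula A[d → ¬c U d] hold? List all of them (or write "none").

States satisfying d → ¬c: {n0, n1, n2, n3, n5, n6}.
States satisfying d: {n4, n5}.
States satisfying A[d → ¬c U d]: {n2, n4, n5}.

{n2, n4, n5}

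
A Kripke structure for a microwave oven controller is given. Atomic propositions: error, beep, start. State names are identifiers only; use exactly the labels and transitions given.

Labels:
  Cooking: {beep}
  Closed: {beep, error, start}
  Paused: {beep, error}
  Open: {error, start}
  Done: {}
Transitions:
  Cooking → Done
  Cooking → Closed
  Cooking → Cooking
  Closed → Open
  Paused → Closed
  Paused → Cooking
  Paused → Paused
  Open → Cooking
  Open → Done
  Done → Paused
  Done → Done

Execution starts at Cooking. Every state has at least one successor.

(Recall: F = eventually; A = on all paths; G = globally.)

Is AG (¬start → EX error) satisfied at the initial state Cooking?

States satisfying ¬start → EX error: {Cooking, Closed, Paused, Open, Done}.
States satisfying AG (¬start → EX error): {Cooking, Closed, Paused, Open, Done}.
Every state reachable from Cooking satisfies ¬start → EX error.
Cooking ∈ Sat(AG (¬start → EX error)).

Yes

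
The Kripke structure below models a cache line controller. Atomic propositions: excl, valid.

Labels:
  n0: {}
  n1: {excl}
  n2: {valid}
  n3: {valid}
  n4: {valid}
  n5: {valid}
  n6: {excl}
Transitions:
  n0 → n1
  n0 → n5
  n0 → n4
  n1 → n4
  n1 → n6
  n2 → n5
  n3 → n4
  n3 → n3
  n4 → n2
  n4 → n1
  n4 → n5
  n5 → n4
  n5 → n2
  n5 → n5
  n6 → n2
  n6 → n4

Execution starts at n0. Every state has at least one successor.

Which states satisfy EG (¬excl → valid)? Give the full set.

{n1, n2, n3, n4, n5, n6}

States satisfying ¬excl → valid: {n1, n2, n3, n4, n5, n6}.
States satisfying EG (¬excl → valid): {n1, n2, n3, n4, n5, n6}.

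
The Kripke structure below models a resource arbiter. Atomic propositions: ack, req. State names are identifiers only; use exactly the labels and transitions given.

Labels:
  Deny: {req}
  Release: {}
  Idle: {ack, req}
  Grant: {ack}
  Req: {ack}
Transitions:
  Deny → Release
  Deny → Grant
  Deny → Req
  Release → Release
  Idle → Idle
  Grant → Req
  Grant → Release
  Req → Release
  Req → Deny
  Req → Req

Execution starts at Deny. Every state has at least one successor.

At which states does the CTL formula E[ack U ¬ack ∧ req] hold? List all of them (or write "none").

States satisfying ack: {Idle, Grant, Req}.
States satisfying ¬ack ∧ req: {Deny}.
States satisfying E[ack U ¬ack ∧ req]: {Deny, Grant, Req}.

{Deny, Grant, Req}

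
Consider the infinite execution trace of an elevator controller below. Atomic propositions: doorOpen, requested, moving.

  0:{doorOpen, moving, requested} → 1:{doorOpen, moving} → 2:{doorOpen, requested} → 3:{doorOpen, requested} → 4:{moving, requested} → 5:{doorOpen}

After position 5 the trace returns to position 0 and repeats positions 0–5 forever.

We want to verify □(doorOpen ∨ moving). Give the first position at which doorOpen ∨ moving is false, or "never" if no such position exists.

never

doorOpen ∨ moving holds at every position 0..5, and those are all the positions the trace ever visits, so the invariant □(doorOpen ∨ moving) is never violated.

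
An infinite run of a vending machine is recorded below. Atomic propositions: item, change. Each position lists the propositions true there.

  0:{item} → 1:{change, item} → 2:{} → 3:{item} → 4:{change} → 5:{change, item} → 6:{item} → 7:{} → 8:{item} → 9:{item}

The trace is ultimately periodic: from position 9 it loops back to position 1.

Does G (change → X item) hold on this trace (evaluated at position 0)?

Does not hold

change → X item must hold at every position from 0 onward. It fails at position 1, so G (change → X item) is false.
Positions where change holds: 1, 4, 5.
Check X item at each: 1→fails, 4→ok, 5→ok.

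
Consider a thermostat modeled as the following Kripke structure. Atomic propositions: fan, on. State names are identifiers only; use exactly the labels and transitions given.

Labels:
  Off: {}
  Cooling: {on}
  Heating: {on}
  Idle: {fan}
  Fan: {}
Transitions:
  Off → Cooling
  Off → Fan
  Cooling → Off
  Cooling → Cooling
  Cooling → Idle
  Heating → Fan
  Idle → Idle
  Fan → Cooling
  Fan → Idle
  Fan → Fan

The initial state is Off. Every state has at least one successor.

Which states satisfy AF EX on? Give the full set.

States satisfying EX on: {Off, Cooling, Fan}.
States satisfying AF EX on: {Off, Cooling, Heating, Fan}.

{Off, Cooling, Heating, Fan}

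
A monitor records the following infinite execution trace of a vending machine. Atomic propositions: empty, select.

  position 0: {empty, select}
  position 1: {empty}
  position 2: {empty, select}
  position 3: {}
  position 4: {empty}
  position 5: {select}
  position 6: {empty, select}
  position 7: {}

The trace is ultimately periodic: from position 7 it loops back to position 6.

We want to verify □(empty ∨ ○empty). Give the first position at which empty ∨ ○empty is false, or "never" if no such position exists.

empty ∨ ○empty holds at every position 0..7, and those are all the positions the trace ever visits, so the invariant □(empty ∨ ○empty) is never violated.

never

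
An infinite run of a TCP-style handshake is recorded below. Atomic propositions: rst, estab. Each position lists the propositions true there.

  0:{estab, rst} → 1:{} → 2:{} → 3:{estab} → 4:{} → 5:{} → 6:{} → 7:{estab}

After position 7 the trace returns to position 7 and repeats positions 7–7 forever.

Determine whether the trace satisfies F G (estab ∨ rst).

Yes

G (estab ∨ rst) holds at position 7, which is reachable from 0, so F G (estab ∨ rst) holds.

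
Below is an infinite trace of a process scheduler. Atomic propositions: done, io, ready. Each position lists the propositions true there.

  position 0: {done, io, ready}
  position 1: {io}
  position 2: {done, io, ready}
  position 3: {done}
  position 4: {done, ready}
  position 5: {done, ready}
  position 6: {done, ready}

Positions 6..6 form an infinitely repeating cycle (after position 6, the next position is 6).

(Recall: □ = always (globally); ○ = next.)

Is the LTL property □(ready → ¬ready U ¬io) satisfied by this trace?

ready → ¬ready U ¬io must hold at every position from 0 onward. It fails at position 0, so □(ready → ¬ready U ¬io) is false.
Positions where ready holds: 0, 2, 4, 5, 6.
Check ¬ready U ¬io at each: 0→fails, 2→fails, 4→ok, 5→ok, 6→ok.

Violated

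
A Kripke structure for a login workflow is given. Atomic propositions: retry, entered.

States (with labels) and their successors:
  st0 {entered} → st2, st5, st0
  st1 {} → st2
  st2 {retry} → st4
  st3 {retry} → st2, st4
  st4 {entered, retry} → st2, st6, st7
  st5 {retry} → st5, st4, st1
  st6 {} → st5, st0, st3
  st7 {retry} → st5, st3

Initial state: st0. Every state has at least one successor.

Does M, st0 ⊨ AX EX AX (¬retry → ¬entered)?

States satisfying EX AX (¬retry → ¬entered): {st0, st1, st2, st3, st4, st5, st6, st7}.
States satisfying AX EX AX (¬retry → ¬entered): {st0, st1, st2, st3, st4, st5, st6, st7}.
st0 ∈ Sat(AX EX AX (¬retry → ¬entered)).

Satisfied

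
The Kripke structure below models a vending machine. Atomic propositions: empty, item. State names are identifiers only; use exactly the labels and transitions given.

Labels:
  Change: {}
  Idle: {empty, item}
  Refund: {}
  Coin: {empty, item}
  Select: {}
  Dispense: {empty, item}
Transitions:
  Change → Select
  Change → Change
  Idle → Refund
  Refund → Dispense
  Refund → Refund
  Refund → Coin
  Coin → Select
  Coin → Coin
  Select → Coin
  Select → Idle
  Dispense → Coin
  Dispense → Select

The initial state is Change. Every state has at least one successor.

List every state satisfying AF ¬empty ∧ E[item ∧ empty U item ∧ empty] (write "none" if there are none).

{Idle}

States satisfying ¬empty: {Change, Refund, Select}.
States satisfying AF ¬empty: {Change, Idle, Refund, Select}.
States satisfying item ∧ empty: {Idle, Coin, Dispense}.
States satisfying E[item ∧ empty U item ∧ empty]: {Idle, Coin, Dispense}.
States satisfying AF ¬empty ∧ E[item ∧ empty U item ∧ empty]: {Idle}.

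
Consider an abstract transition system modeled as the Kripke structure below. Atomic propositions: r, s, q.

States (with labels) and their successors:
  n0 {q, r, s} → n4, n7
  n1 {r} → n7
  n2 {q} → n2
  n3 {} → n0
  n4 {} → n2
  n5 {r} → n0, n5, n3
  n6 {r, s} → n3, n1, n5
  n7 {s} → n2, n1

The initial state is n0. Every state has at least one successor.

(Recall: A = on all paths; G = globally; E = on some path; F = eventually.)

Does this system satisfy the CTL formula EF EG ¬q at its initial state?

Holds

States satisfying EG ¬q: {n1, n5, n6, n7}.
States satisfying EF EG ¬q: {n0, n1, n3, n5, n6, n7}.
Some path from n0 reaches a state where EG ¬q holds.
n0 ∈ Sat(EF EG ¬q).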